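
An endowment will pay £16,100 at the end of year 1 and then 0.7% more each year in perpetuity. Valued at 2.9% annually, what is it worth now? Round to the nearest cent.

£731,818.18

PV = D₁/(r − g) = 16100/(0.029 − 0.007) = 731,818.1818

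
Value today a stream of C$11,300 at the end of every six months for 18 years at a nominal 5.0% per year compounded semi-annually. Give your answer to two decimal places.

Periodic rate i = 0.05/2 = 0.025; n = 18 × 2 = 36 periods.
PV = PMT · [1 − (1+i)^(−n)] / i = 11300 · 23.556251 = 266,185.6371

C$266,185.64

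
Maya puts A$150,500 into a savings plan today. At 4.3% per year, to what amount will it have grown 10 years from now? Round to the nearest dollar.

A$229,287

150,500 × (1+0.043)^10 = 150,500 × 1.523502 = 229,287.0803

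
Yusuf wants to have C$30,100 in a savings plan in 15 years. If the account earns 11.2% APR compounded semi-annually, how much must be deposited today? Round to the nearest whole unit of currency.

With 2 periods per year: i = 0.056, n = 30.
Discount factor = (1+0.056)^(−30) = 0.195021; PV = 30,100 × 0.195021 = 5,870.1466

C$5,870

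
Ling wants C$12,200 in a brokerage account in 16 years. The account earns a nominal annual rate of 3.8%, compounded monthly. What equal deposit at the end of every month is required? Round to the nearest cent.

C$46.27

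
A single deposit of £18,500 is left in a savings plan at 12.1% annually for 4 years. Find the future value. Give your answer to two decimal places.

£29,214.21

FV = 18,500 × (1 + 0.121)^4 = 29,214.2122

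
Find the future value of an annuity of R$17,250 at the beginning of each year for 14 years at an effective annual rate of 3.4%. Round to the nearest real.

Accumulation factor s(14|0.034) × (1+i) = 18.153881; FV = 17250 × 18.153881 = 313,154.4415
Payments are at the start of each period, so multiply by (1+i).

R$313,154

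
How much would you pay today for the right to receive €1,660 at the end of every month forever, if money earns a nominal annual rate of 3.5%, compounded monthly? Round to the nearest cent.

€569,142.86

Periodic rate i = 0.035/12 = 0.00291667.
PV = C/r = 1660/0.00291667 = 569,142.8571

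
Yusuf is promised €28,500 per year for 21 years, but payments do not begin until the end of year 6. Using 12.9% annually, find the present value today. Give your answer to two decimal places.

Value one period before first payment (t=5): 28500 × [1 − (1+0.129)^(−21)] / 0.129 = 28500 × 7.145429 = 203,644.7157
Discount back 5 years: 203,644.7157 × (1+0.129)^(−5) = 203,644.7157 × 0.545168 = 111,020.5656

€111,020.57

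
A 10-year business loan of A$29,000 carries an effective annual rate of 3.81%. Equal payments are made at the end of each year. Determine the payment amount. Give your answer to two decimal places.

A$3,541.70

Annuity-PV factor = 8.188159; PMT = 29000 / 8.188159 = 3,541.6996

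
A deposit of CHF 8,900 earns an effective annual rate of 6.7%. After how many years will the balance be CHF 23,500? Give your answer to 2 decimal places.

14.97 years

(1+i)^n = 23500/8900 = 2.64045, so n = ln 2.64045 / ln 1.067 = 14.9720 years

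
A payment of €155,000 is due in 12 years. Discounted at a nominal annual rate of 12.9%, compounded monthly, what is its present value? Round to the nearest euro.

With 12 periods per year: i = 0.01075, n = 144.
Discount factor = (1+0.01075)^(−144) = 0.214437; PV = 155,000 × 0.214437 = 33,237.7562

€33,238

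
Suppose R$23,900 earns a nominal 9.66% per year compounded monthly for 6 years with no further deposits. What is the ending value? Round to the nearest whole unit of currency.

R$42,570

Periodic rate i = 0.0966/12 = 0.00805; n = 6 × 12 = 72 periods.
FV = 23,900 × (1 + 0.00805)^72 = 42,570.3505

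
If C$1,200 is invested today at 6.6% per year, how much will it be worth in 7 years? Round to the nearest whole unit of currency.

1,200 × (1+0.066)^7 = 1,200 × 1.564229 = 1,877.0752

C$1,877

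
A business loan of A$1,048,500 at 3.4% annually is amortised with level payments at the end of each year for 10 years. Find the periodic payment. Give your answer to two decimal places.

Annuity-PV factor = 8.358682; PMT = 1.0485e+06 / 8.358682 = 125,438.4355

A$125,438.44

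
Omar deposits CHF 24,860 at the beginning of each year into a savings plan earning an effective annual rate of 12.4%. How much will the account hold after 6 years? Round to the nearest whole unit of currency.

CHF 229,062

FV = PMT · [(1+i)^n − 1] / i × (1+i) = 24860 · 9.214066 = 229,061.6693
Payments are at the start of each period, so multiply by (1+i).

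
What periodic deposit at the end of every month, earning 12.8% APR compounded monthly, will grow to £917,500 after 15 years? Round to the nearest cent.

Periodic rate i = 0.128/12 = 0.0106667; n = 15 × 12 = 180 periods.
FV-annuity factor = 539.245875; PMT = 917500 / 539.245875 = 1,701.4502

£1,701.45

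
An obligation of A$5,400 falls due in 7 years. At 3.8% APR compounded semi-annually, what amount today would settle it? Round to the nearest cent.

A$4,149.11

Periodic rate i = 0.038/2 = 0.019; n = 7 × 2 = 14 periods.
PV = 5,400 / (1 + 0.019)^14 = 5,400 / 1.301483 = 4,149.1122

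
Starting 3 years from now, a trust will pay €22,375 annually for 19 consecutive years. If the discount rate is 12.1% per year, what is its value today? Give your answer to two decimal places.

€130,354.01

PV at t=2 (ordinary 19-year annuity): 22375 × a(19|0.121) = 22375 × 7.321036 = 163,808.1914
PV₀ = 163,808.1914 / (1+0.121)^2 = 163,808.1914 / 1.256641 = 130,354.0083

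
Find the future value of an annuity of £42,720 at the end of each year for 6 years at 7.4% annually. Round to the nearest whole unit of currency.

FV = PMT · [(1+i)^n − 1] / i = 42720 · 7.225780 = 308,685.3429

£308,685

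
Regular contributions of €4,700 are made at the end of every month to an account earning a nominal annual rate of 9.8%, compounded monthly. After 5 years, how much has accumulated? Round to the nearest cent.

Periodic rate i = 0.098/12 = 0.00816667; n = 5 × 12 = 60 periods.
FV = PMT · [(1+i)^n − 1] / i = 4700 · 77.029118 = 362,036.8547

€362,036.85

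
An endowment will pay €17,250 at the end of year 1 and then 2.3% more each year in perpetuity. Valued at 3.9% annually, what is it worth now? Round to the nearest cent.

PV = D₁/(r − g) = 17250/(0.039 − 0.023) = 1,078,125.0000

€1,078,125.00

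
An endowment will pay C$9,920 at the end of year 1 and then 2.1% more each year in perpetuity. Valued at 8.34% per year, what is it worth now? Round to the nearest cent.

C$158,974.36

PV = D₁/(r − g) = 9920/(0.0834 − 0.021) = 158,974.3590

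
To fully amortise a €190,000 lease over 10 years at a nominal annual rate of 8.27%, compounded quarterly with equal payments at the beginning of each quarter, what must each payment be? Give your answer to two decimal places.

€6,885.71

With 4 periods per year: i = 0.020675, n = 40.
Annuity-PV factor × (1+i) = 27.593361; PMT = 190000 / 27.593361 = 6,885.7143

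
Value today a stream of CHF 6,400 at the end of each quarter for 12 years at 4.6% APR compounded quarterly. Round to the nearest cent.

CHF 235,067.21

With 4 periods per year: i = 0.0115, n = 48.
PV = 6400 × [1 − (1+0.0115)^(−48)] / 0.0115 = 6400 × 36.729251 = 235,067.2075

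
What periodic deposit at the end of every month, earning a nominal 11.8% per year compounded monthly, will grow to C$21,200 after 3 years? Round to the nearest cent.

C$493.65

With 12 periods per year: i = 0.00983333, n = 36.
FV-annuity factor = 42.945119; PMT = 21200 / 42.945119 = 493.6533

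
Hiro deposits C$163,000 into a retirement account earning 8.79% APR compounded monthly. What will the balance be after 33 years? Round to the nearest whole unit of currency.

C$2,933,284

i = 0.0879/12 = 0.007325 per month; n = 33·12 = 396.
163,000 × (1+0.007325)^396 = 163,000 × 17.995609 = 2,933,284.2636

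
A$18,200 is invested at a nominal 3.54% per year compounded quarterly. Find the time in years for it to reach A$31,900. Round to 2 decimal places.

Periodic rate i = 0.0354/4 = 0.00885.
n = ln(31900/18200) / ln(1+0.00885) = ln(1.75275) / 0.008811 = 63.6908 quarters
= 63.6908/4 years

15.92 years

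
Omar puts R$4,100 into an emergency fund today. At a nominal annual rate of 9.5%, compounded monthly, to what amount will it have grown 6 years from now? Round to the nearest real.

With 12 periods per year: i = 0.00791667, n = 72.
FV = 4,100 × (1 + 0.00791667)^72 = 7,233.6414

R$7,234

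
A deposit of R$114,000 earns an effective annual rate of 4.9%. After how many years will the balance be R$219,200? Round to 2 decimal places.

13.67 years

(1+i)^n = 219200/114000 = 1.92281, so n = ln 1.92281 / ln 1.049 = 13.6669 years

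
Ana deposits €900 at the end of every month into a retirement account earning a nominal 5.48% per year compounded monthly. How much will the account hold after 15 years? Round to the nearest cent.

€250,448.11

i = 0.0548/12 = 0.00456667 per month; n = 15·12 = 180.
FV = 900 × [(1+0.00456667)^180 − 1] / 0.00456667 = 900 × 278.275683 = 250,448.1145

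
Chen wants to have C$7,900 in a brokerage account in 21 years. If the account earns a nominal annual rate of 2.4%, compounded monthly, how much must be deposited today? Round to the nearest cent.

C$4,774.87

Periodic rate i = 0.024/12 = 0.002; n = 21 × 12 = 252 periods.
PV = FV·(1+i)^(−n) = 7,900 × 0.604414 = 4,774.8668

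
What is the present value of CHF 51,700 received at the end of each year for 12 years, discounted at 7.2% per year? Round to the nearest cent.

Annuity factor a(12|0.072) = 7.858712; PV = 51700 × 7.858712 = 406,295.3907

CHF 406,295.39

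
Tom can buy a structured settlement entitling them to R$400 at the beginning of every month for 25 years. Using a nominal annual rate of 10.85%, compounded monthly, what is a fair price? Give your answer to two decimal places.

Periodic rate i = 0.1085/12 = 0.00904167; n = 25 × 12 = 300 periods.
Annuity factor a(300|0.00904167) × (1+i) = 104.101335; PV = 400 × 104.101335 = 41,640.5339
(Beginning-of-period payments → annuity-due factor ×(1+i).)

R$41,640.53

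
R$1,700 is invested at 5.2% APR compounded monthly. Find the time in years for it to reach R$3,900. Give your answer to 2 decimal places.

Periodic rate i = 0.052/12 = 0.00433333.
(1+i)^n = 3900/1700 = 2.29412, so n = ln 2.29412 / ln 1.00433 = 192.0337 months
= 192.0337/12 years

16.00 years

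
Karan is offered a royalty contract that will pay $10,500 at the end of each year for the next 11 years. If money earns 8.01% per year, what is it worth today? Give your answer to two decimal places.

$74,922.77

PV = PMT · [1 − (1+i)^(−n)] / i = 10500 · 7.135502 = 74,922.7727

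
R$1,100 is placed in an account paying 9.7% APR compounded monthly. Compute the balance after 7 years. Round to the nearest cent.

i = 0.097/12 = 0.00808333 per month; n = 7·12 = 84.
1,100 × (1+0.00808333)^84 = 1,100 × 1.966530 = 2,163.1827

R$2,163.18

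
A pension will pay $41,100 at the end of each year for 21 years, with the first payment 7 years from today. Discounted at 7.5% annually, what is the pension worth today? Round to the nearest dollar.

PV at t=6 (ordinary 21-year annuity): 41100 × a(21|0.075) = 41100 × 10.413480 = 427,994.0417
Discount back 6 years: 427,994.0417 × (1+0.075)^(−6) = 427,994.0417 × 0.647962 = 277,323.6692

$277,324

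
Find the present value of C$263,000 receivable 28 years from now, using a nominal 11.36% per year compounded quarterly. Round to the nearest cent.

C$11,423.63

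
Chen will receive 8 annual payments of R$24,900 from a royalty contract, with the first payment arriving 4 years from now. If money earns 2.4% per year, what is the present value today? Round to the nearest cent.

Value one period before first payment (t=3): 24900 × [1 − (1+0.024)^(−8)] / 0.024 = 24900 × 7.200808 = 179,300.1145
Discount back 3 years: 179,300.1145 × (1+0.024)^(−3) = 179,300.1145 × 0.931323 = 166,986.2442

R$166,986.24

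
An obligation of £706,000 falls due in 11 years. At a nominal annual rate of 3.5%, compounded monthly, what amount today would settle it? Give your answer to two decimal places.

£480,667.42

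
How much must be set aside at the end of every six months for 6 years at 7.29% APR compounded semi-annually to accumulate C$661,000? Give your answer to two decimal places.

Periodic rate i = 0.0729/2 = 0.03645; n = 6 × 2 = 12 periods.
FV-annuity factor = 14.723424; PMT = 661000 / 14.723424 = 44,894.4498

C$44,894.45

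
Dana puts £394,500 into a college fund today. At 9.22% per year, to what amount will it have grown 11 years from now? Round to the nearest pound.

394,500 × (1+0.0922)^11 = 394,500 × 2.638298 = 1,040,808.6711

£1,040,809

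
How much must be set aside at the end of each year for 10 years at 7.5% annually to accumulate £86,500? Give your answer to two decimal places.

FV-annuity factor = 14.147087; PMT = 86500 / 14.147087 = 6,114.3327

£6,114.33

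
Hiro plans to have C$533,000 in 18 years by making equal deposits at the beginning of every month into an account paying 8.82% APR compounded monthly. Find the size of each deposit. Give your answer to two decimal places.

Periodic rate i = 0.0882/12 = 0.00735; n = 18 × 12 = 216 periods.
PMT = 533000 / ( [(1+0.00735)^216 − 1] / 0.00735 × (1+i) ) = 533000 / 529.533528 = 1,006.5463

C$1,006.55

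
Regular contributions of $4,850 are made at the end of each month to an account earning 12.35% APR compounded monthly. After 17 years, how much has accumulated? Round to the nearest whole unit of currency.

$3,334,118

i = 0.1235/12 = 0.0102917 per month; n = 17·12 = 204.
FV = 4850 × [(1+0.0102917)^204 − 1] / 0.0102917 = 4850 × 687.447048 = 3,334,118.1825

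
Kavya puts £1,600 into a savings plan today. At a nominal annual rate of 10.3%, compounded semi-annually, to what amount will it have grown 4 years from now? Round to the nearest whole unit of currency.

Periodic rate i = 0.103/2 = 0.0515; n = 4 × 2 = 8 periods.
FV = 1,600 × (1 + 0.0515)^8 = 2,391.0805

£2,391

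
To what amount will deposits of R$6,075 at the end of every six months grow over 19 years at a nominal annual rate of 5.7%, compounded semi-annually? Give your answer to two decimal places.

R$406,946.30

Periodic rate i = 0.057/2 = 0.0285; n = 19 × 2 = 38 periods.
Accumulation factor s(38|0.0285) = 66.987046; FV = 6075 × 66.987046 = 406,946.3032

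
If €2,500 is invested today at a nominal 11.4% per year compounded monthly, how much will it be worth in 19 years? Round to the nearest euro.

€21,586

i = 0.114/12 = 0.0095 per month; n = 19·12 = 228.
2,500 × (1+0.0095)^228 = 2,500 × 8.634590 = 21,586.4744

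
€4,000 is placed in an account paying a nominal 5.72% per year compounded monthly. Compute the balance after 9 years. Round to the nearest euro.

€6,685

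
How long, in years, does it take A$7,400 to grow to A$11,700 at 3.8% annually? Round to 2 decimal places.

12.28 years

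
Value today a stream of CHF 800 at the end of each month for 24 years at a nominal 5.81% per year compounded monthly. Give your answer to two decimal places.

With 12 periods per year: i = 0.00484167, n = 288.
Annuity factor a(288|0.00484167) = 155.149552; PV = 800 × 155.149552 = 124,119.6419

CHF 124,119.64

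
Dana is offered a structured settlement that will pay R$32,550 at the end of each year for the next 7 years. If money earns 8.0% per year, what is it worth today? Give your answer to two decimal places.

PV = PMT · [1 − (1+i)^(−n)] / i = 32550 · 5.206370 = 169,467.3454

R$169,467.35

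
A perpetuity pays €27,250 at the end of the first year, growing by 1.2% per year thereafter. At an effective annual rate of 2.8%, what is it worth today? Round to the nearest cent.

€1,703,125.00

PV = D₁/(r − g) = 27250/(0.028 − 0.012) = 1,703,125.0000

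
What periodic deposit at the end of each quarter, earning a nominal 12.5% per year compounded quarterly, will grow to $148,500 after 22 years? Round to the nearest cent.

$331.52

Periodic rate i = 0.125/4 = 0.03125; n = 22 × 4 = 88 periods.
FV-annuity factor = 447.930771; PMT = 148500 / 447.930771 = 331.5244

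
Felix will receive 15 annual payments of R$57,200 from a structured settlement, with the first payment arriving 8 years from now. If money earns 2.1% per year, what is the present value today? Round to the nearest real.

R$630,740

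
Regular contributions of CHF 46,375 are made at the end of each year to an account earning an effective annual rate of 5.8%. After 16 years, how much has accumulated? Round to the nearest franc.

CHF 1,171,159

Accumulation factor s(16|0.058) = 25.254096; FV = 46375 × 25.254096 = 1,171,158.6950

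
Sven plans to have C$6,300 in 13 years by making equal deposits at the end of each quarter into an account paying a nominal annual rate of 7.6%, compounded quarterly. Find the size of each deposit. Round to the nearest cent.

i = 0.076/4 = 0.019 per quarter; n = 13·4 = 52.
FV-annuity factor = 87.425146; PMT = 6300 / 87.425146 = 72.0616

C$72.06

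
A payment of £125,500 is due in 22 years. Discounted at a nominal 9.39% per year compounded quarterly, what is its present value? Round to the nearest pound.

With 4 periods per year: i = 0.023475, n = 88.
PV = 125,500 / (1 + 0.023475)^88 = 125,500 / 7.705432 = 16,287.2106

£16,287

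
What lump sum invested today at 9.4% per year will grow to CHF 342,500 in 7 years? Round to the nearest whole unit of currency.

PV = FV·(1+i)^(−n) = 342,500 × 0.533186 = 182,616.2086

CHF 182,616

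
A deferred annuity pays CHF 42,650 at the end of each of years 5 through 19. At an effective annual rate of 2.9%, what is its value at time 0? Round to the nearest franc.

PV at t=4 (ordinary 15-year annuity): 42650 × a(15|0.029) = 42650 × 12.024743 = 512,855.2865
Discount back 4 years: 512,855.2865 × (1+0.029)^(−4) = 512,855.2865 × 0.891946 = 457,439.1569

CHF 457,439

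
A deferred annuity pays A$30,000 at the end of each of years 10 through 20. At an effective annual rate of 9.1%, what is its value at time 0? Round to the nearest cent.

A$92,787.43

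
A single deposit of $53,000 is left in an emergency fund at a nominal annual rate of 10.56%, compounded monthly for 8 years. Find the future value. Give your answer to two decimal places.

Periodic rate i = 0.1056/12 = 0.0088; n = 8 × 12 = 96 periods.
53,000 × (1+0.0088)^96 = 53,000 × 2.318927 = 122,903.1268

$122,903.13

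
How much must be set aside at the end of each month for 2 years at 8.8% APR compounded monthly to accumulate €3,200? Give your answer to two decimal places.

i = 0.088/12 = 0.00733333 per month; n = 2·12 = 24.
PMT = 3200 / ( [(1+0.00733333)^24 − 1] / 0.00733333 ) = 3200 / 26.137163 = 122.4310

€122.43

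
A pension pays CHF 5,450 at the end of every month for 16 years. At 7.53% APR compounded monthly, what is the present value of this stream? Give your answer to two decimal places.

CHF 607,201.71

With 12 periods per year: i = 0.006275, n = 192.
Annuity factor a(192|0.006275) = 111.413158; PV = 5450 × 111.413158 = 607,201.7117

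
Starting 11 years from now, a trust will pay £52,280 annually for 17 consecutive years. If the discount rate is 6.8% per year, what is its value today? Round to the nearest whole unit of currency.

PV at t=10 (ordinary 17-year annuity): 52280 × a(17|0.068) = 52280 × 9.899926 = 517,568.1491
PV₀ = 517,568.1491 / (1+0.068)^10 = 517,568.1491 / 1.930690 = 268,074.1979

£268,074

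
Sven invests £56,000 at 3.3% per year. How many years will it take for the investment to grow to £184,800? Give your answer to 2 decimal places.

36.77 years

(1+i)^n = 184800/56000 = 3.30000, so n = ln 3.30000 / ln 1.033 = 36.7732 years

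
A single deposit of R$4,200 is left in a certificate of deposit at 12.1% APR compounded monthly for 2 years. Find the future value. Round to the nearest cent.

Periodic rate i = 0.121/12 = 0.0100833; n = 2 × 12 = 24 periods.
4,200 × (1+0.0100833)^24 = 4,200 × 1.272251 = 5,343.4557

R$5,343.46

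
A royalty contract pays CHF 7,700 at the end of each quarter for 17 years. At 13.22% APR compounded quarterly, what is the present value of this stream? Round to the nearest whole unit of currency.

i = 0.1322/4 = 0.03305 per quarter; n = 17·4 = 68.
PV = 7700 × [1 − (1+0.03305)^(−68)] / 0.03305 = 7700 × 26.941470 = 207,449.3224

CHF 207,449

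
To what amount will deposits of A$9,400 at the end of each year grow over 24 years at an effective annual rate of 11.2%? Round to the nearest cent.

A$988,639.15

Accumulation factor s(24|0.112) = 105.174378; FV = 9400 × 105.174378 = 988,639.1548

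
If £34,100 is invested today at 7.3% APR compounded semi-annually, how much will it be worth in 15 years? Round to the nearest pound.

With 2 periods per year: i = 0.0365, n = 30.
FV = 34,100 × (1 + 0.0365)^30 = 99,961.6859

£99,962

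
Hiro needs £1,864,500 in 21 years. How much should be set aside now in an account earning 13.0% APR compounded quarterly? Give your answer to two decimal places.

£126,998.13

i = 0.13/4 = 0.0325 per quarter; n = 21·4 = 84.
PV = 1,864,500 / (1 + 0.0325)^84 = 1,864,500 / 14.681319 = 126,998.1282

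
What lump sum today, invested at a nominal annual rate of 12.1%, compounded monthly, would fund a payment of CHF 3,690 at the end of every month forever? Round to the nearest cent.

CHF 365,950.41

Periodic rate i = 0.121/12 = 0.0100833.
PV = C/r = 3690/0.0100833 = 365,950.4132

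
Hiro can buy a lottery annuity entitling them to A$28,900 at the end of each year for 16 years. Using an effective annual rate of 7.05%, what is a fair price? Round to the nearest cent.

Annuity factor a(16|0.0705) = 9.415432; PV = 28900 × 9.415432 = 272,105.9889

A$272,105.99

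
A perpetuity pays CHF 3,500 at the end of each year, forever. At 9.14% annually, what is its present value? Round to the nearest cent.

PV = PMT / i = 3500 / 0.0914 = 38,293.2166

CHF 38,293.22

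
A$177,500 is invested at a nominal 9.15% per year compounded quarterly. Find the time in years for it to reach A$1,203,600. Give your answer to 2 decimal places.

21.16 years

Periodic rate i = 0.0915/4 = 0.022875.
(1+i)^n = 1.2036e+06/177500 = 6.78085, so n = ln 6.78085 / ln 1.02287 = 84.6300 quarters
= 84.6300/4 years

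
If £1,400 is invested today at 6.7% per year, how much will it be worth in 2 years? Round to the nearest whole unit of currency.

£1,594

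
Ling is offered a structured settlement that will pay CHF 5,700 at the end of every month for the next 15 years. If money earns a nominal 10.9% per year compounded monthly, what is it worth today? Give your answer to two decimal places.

CHF 504,279.55

With 12 periods per year: i = 0.00908333, n = 180.
Annuity factor a(180|0.00908333) = 88.470096; PV = 5700 × 88.470096 = 504,279.5453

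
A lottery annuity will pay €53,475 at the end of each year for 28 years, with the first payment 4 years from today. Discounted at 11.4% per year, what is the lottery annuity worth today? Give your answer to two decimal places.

Value one period before first payment (t=3): 53475 × [1 − (1+0.114)^(−28)] / 0.114 = 53475 × 8.345046 = 446,251.3293
Discount back 3 years: 446,251.3293 × (1+0.114)^(−3) = 446,251.3293 × 0.723343 = 322,792.8826

€322,792.88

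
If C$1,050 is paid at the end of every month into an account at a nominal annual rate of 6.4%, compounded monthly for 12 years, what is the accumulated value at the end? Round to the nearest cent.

C$226,614.31

Periodic rate i = 0.064/12 = 0.00533333; n = 12 × 12 = 144 periods.
FV = PMT · [(1+i)^n − 1] / i = 1050 · 215.823149 = 226,614.3060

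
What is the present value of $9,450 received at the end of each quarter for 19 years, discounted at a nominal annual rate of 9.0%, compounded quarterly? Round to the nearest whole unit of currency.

$342,583

i = 0.09/4 = 0.0225 per quarter; n = 19·4 = 76.
PV = 9450 × [1 − (1+0.0225)^(−76)] / 0.0225 = 9450 × 36.252153 = 342,582.8423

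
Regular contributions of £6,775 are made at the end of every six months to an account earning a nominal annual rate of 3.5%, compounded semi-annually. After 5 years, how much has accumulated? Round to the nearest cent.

Periodic rate i = 0.035/2 = 0.0175; n = 5 × 2 = 10 periods.
FV = PMT · [(1+i)^n − 1] / i = 6775 · 10.825399 = 73,342.0813

£73,342.08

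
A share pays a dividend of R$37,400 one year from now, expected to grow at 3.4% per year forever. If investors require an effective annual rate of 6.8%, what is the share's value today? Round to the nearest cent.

R$1,100,000.00

PV = PMT / (i − g) = 37400 / (0.068 − 0.034) = 37400 / 0.034000 = 1,100,000.0000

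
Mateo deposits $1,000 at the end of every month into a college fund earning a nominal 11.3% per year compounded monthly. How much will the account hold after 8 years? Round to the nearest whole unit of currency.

$154,942

i = 0.113/12 = 0.00941667 per month; n = 8·12 = 96.
Accumulation factor s(96|0.00941667) = 154.942084; FV = 1000 × 154.942084 = 154,942.0841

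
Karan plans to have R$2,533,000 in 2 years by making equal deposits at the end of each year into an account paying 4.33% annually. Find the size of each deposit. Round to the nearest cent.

R$1,239,661.33

PMT = 2.533e+06 / ( [(1+0.0433)^2 − 1] / 0.0433 ) = 2.533e+06 / 2.043300 = 1,239,661.3322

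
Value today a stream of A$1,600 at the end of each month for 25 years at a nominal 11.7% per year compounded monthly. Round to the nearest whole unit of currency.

With 12 periods per year: i = 0.00975, n = 300.
PV = 1600 × [1 − (1+0.00975)^(−300)] / 0.00975 = 1600 × 96.981498 = 155,170.3975

A$155,170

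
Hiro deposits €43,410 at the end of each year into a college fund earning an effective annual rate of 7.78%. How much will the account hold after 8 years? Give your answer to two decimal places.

FV = PMT · [(1+i)^n − 1] / i = 43410 · 10.552456 = 458,082.1181

€458,082.12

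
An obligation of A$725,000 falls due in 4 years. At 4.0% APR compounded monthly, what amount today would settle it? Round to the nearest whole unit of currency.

Periodic rate i = 0.04/12 = 0.00333333; n = 4 × 12 = 48 periods.
PV = FV·(1+i)^(−n) = 725,000 × 0.852371 = 617,968.6515

A$617,969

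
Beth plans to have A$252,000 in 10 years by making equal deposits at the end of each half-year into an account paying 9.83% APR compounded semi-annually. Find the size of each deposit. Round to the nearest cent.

A$7,689.85

Periodic rate i = 0.0983/2 = 0.04915; n = 10 × 2 = 20 periods.
PMT = 252000 / ( [(1+0.04915)^20 − 1] / 0.04915 ) = 252000 / 32.770464 = 7,689.8514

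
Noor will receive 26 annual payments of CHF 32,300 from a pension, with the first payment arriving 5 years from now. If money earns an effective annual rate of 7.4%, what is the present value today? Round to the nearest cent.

CHF 276,792.77

Value one period before first payment (t=4): 32300 × [1 − (1+0.074)^(−26)] / 0.074 = 32300 × 11.401693 = 368,274.6901
Discount back 4 years: 368,274.6901 × (1+0.074)^(−4) = 368,274.6901 × 0.751593 = 276,792.7734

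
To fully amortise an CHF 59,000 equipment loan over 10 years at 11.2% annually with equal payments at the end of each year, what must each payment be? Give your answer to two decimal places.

CHF 10,102.45

PMT = 59000 / ( [1 − (1+0.112)^(−10)] / 0.112 ) = 59000 / 5.840167 = 10,102.4501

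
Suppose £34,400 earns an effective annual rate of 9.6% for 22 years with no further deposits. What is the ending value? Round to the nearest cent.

£258,458.39

34,400 × (1+0.096)^22 = 34,400 × 7.513325 = 258,458.3895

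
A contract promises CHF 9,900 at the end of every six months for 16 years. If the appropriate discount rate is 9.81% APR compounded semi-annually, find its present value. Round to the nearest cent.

CHF 158,231.68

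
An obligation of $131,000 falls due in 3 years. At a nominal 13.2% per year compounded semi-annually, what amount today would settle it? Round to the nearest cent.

i = 0.132/2 = 0.066 per half-year; n = 3·2 = 6.
PV = FV·(1+i)^(−n) = 131,000 × 0.681486 = 89,274.6318

$89,274.63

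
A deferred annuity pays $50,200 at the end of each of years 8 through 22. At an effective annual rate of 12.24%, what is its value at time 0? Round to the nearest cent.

$150,428.10

PV at t=7 (ordinary 15-year annuity): 50200 × a(15|0.1224) = 50200 × 6.724483 = 337,569.0223
Discount back 7 years: 337,569.0223 × (1+0.1224)^(−7) = 337,569.0223 × 0.445622 = 150,428.1033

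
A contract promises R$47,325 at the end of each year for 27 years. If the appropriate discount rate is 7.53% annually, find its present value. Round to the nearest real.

PV = 47325 × [1 − (1+0.0753)^(−27)] / 0.0753 = 47325 × 11.409941 = 539,975.4711

R$539,975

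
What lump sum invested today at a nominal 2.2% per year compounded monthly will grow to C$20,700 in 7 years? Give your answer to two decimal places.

C$17,748.03

i = 0.022/12 = 0.00183333 per month; n = 7·12 = 84.
PV = FV·(1+i)^(−n) = 20,700 × 0.857393 = 17,748.0330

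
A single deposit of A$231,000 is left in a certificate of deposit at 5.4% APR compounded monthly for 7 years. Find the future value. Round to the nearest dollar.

A$336,827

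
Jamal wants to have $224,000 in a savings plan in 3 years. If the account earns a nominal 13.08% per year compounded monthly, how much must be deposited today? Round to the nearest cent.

Periodic rate i = 0.1308/12 = 0.0109; n = 3 × 12 = 36 periods.
Discount factor = (1+0.0109)^(−36) = 0.676869; PV = 224,000 × 0.676869 = 151,618.7608

$151,618.76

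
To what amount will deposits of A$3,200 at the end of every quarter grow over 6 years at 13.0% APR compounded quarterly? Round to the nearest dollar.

i = 0.13/4 = 0.0325 per quarter; n = 6·4 = 24.
FV = 3200 × [(1+0.0325)^24 − 1] / 0.0325 = 3200 × 35.525359 = 113,681.1485

A$113,681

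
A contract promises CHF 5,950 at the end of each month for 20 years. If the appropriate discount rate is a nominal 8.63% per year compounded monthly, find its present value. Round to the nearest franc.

With 12 periods per year: i = 0.00719167, n = 240.
PV = 5950 × [1 − (1+0.00719167)^(−240)] / 0.00719167 = 5950 × 114.146307 = 679,170.5243

CHF 679,171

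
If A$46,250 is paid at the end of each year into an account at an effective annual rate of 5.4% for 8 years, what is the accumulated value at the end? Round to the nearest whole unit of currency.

FV = 46250 × [(1+0.054)^8 − 1] / 0.054 = 46250 × 9.686808 = 448,014.8565

A$448,015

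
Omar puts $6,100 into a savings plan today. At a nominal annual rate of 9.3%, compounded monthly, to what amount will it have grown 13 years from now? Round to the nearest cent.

$20,340.78

Periodic rate i = 0.093/12 = 0.00775; n = 13 × 12 = 156 periods.
FV = PV·(1+i)^n = 6,100 × 3.334555 = 20,340.7845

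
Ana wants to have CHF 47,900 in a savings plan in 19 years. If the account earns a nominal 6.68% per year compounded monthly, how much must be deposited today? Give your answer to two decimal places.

i = 0.0668/12 = 0.00556667 per month; n = 19·12 = 228.
Discount factor = (1+0.00556667)^(−228) = 0.282047; PV = 47,900 × 0.282047 = 13,510.0662

CHF 13,510.07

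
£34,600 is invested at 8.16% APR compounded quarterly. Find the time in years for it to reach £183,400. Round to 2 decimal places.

Periodic rate i = 0.0816/4 = 0.0204.
n = ln(183400/34600) / ln(1+0.0204) = ln(5.30058) / 0.020195 = 82.5868 quarters
= 82.5868/4 years

20.65 years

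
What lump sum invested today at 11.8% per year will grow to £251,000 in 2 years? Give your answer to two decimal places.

PV = FV·(1+i)^(−n) = 251,000 × 0.800049 = 200,812.2094

£200,812.21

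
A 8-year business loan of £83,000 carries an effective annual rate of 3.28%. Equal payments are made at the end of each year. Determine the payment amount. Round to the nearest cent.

PMT = 83000 / ( [1 − (1+0.0328)^(−8)] / 0.0328 ) = 83000 / 6.937511 = 11,963.9442

£11,963.94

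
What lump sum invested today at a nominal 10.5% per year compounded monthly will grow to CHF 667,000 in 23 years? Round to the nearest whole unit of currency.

CHF 60,237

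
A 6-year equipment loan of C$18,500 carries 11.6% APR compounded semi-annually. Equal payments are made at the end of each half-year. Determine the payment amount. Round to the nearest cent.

C$2,182.49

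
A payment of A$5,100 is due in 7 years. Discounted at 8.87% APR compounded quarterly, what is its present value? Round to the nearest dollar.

Periodic rate i = 0.0887/4 = 0.022175; n = 7 × 4 = 28 periods.
PV = FV·(1+i)^(−n) = 5,100 × 0.541119 = 2,759.7074

A$2,760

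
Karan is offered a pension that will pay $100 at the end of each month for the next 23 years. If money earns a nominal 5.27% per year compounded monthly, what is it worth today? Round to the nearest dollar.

Periodic rate i = 0.0527/12 = 0.00439167; n = 23 × 12 = 276 periods.
PV = PMT · [1 − (1+i)^(−n)] / i = 100 · 159.765662 = 15,976.5662

$15,977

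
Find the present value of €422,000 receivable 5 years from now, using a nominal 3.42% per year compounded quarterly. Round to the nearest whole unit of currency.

With 4 periods per year: i = 0.00855, n = 20.
PV = FV·(1+i)^(−n) = 422,000 × 0.843434 = 355,929.3296

€355,929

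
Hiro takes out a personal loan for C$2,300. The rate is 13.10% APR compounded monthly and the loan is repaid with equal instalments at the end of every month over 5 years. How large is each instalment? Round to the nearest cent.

C$52.45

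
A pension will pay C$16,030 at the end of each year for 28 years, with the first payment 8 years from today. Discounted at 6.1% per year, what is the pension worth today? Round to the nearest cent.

C$140,538.52

Value one period before first payment (t=7): 16030 × [1 − (1+0.061)^(−28)] / 0.061 = 16030 × 13.269958 = 212,717.4217
Discount back 7 years: 212,717.4217 × (1+0.061)^(−7) = 212,717.4217 × 0.660682 = 140,538.5192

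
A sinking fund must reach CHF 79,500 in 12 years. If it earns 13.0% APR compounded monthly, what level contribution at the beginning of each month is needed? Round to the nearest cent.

CHF 229.10

With 12 periods per year: i = 0.0108333, n = 144.
FV-annuity factor × (1+i) = 347.017306; PMT = 79500 / 347.017306 = 229.0952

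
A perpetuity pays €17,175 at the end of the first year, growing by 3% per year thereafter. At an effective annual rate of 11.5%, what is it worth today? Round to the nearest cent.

PV = PMT / (i − g) = 17175 / (0.115 − 0.03) = 17175 / 0.085000 = 202,058.8235

€202,058.82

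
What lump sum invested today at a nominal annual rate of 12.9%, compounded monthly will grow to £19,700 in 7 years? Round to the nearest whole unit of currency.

Periodic rate i = 0.129/12 = 0.01075; n = 7 × 12 = 84 periods.
PV = 19,700 / (1 + 0.01075)^84 = 19,700 / 2.455133 = 8,024.0056

£8,024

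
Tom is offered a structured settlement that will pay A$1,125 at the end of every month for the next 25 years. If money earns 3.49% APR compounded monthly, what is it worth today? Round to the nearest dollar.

A$224,961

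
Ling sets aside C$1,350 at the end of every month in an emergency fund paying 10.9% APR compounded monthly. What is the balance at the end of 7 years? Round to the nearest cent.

i = 0.109/12 = 0.00908333 per month; n = 7·12 = 84.
FV = PMT · [(1+i)^n − 1] / i = 1350 · 125.210210 = 169,033.7838

C$169,033.78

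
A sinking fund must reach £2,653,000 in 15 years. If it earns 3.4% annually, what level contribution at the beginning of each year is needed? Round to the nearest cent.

FV-annuity factor × (1+i) = 19.805113; PMT = 2.653e+06 / 19.805113 = 133,955.3100

£133,955.31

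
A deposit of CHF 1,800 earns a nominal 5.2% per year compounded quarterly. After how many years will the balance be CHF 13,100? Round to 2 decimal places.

38.42 years

Periodic rate i = 0.052/4 = 0.013.
n = ln(13100/1800) / ln(1+0.013) = ln(7.27778) / 0.012916 = 153.6692 quarters
= 153.6692/4 years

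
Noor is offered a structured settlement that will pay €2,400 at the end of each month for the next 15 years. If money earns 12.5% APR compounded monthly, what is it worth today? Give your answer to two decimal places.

Periodic rate i = 0.125/12 = 0.0104167; n = 15 × 12 = 180 periods.
Annuity factor a(180|0.0104167) = 81.134449; PV = 2400 × 81.134449 = 194,722.6775

€194,722.68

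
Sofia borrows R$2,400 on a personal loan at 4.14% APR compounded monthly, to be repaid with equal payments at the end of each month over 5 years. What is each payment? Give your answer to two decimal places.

R$44.35

Periodic rate i = 0.0414/12 = 0.00345; n = 5 × 12 = 60 periods.
Annuity-PV factor = 54.113233; PMT = 2400 / 54.113233 = 44.3514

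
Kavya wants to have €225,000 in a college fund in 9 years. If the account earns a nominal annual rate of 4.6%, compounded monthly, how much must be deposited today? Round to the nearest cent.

€148,842.97

Periodic rate i = 0.046/12 = 0.00383333; n = 9 × 12 = 108 periods.
PV = FV·(1+i)^(−n) = 225,000 × 0.661524 = 148,842.9734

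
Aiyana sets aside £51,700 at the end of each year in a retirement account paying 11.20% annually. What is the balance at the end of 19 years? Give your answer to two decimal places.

FV = 51700 × [(1+0.112)^19 − 1] / 0.112 = 51700 × 58.179218 = 3,007,865.5856

£3,007,865.59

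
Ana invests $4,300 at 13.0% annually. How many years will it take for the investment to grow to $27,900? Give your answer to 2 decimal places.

n = ln(27900/4300) / ln(1+0.13) = ln(6.48837) / 0.122218 = 15.3007 years

15.30 years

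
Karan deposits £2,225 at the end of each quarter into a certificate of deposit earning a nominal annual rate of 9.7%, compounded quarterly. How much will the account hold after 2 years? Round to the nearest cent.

i = 0.097/4 = 0.02425 per quarter; n = 2·4 = 8.
FV = 2225 × [(1+0.02425)^8 − 1] / 0.02425 = 2225 × 8.712949 = 19,386.3123

£19,386.31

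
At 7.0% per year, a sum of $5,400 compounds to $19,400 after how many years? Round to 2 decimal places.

n = ln(19400/5400) / ln(1+0.07) = ln(3.59259) / 0.067659 = 18.9019 years

18.90 years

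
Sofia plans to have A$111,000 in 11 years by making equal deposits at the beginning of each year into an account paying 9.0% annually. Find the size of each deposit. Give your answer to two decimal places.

A$5,799.15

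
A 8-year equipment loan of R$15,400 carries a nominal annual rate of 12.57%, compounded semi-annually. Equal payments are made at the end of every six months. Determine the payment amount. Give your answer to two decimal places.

i = 0.1257/2 = 0.06285 per half-year; n = 8·2 = 16.
Annuity-PV factor = 9.911012; PMT = 15400 / 9.911012 = 1,553.8272

R$1,553.83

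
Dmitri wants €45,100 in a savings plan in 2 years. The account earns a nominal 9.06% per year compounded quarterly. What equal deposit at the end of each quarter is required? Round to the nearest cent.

With 4 periods per year: i = 0.02265, n = 8.
PMT = 45100 / ( [(1+0.02265)^8 − 1] / 0.02265 ) = 45100 / 8.663758 = 5,205.5935

€5,205.59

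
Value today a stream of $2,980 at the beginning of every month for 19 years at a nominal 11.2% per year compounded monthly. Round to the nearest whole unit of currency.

$283,511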